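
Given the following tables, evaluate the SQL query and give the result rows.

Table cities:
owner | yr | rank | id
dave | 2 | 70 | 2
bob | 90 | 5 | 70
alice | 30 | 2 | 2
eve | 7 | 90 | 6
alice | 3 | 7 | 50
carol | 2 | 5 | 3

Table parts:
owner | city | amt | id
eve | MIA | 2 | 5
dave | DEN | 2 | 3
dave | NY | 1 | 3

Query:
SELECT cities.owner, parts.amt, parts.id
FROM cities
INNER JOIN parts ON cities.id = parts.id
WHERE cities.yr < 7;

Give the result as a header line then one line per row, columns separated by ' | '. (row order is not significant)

After JOIN parts (2 rows):
cities.owner | cities.yr | cities.rank | cities.id | parts.owner | parts.city | parts.amt | parts.id
carol | 2 | 5 | 3 | dave | DEN | 2 | 3
carol | 2 | 5 | 3 | dave | NY | 1 | 3
After WHERE (2 rows):
cities.owner | cities.yr | cities.rank | cities.id | parts.owner | parts.city | parts.amt | parts.id
carol | 2 | 5 | 3 | dave | DEN | 2 | 3
carol | 2 | 5 | 3 | dave | NY | 1 | 3
After SELECT (2 rows):
cities.owner | parts.amt | parts.id
carol | 2 | 3
carol | 1 | 3

== RESULT ==
cities.owner | parts.amt | parts.id
carol | 2 | 3
carol | 1 | 3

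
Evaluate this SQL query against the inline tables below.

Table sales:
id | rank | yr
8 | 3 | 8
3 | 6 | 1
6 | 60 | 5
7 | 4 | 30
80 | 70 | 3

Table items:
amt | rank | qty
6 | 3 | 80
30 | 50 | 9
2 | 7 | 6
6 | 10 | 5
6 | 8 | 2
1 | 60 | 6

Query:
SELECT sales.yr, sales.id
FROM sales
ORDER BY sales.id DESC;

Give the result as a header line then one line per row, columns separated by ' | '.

After SELECT (5 rows):
sales.yr | sales.id
8 | 8
1 | 3
5 | 6
30 | 7
3 | 80
After ORDER BY (5 rows):
sales.yr | sales.id
3 | 80
8 | 8
30 | 7
5 | 6
1 | 3

== RESULT ==
sales.yr | sales.id
3 | 80
8 | 8
30 | 7
5 | 6
1 | 3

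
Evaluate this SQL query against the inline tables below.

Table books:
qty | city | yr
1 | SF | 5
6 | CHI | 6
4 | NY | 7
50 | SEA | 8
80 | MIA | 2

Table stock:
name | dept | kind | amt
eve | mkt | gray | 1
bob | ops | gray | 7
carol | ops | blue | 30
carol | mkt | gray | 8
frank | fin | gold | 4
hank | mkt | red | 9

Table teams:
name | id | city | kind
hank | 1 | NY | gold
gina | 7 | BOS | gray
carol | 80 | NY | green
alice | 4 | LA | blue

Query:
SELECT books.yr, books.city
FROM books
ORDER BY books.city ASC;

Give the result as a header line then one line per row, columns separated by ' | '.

After SELECT (5 rows):
books.yr | books.city
5 | SF
6 | CHI
7 | NY
8 | SEA
2 | MIA
After ORDER BY (5 rows):
books.yr | books.city
6 | CHI
2 | MIA
7 | NY
8 | SEA
5 | SF

== RESULT ==
books.yr | books.city
6 | CHI
2 | MIA
7 | NY
8 | SEA
5 | SF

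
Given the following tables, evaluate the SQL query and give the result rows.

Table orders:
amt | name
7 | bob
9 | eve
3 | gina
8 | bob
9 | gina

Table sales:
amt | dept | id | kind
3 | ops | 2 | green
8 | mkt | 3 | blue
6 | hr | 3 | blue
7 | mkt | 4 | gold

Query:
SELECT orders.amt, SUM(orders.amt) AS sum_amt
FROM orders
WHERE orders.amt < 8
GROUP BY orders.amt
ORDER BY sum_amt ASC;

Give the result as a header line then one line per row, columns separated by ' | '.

== RESULT ==
orders.amt | sum_amt
3 | 3
7 | 7

Derivation:
After WHERE (2 rows):
orders.amt | orders.name
7 | bob
3 | gina
After GROUP BY (2 rows):
orders.amt | sum_amt
7 | 7
3 | 3
After ORDER BY (2 rows):
orders.amt | sum_amt
3 | 3
7 | 7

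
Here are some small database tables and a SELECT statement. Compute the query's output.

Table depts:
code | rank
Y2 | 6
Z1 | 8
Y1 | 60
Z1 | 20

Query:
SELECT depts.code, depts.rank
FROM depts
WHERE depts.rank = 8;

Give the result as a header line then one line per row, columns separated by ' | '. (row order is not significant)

== RESULT ==
depts.code | depts.rank
Z1 | 8

Derivation:
After WHERE (1 rows):
depts.code | depts.rank
Z1 | 8
After SELECT (1 rows):
depts.code | depts.rank
Z1 | 8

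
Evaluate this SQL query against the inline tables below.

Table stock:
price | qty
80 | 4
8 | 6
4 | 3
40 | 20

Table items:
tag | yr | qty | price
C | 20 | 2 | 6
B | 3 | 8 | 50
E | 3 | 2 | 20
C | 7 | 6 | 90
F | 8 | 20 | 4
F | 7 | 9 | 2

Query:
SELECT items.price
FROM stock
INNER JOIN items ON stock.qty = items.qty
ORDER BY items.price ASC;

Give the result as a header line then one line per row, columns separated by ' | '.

After JOIN items (2 rows):
stock.price | stock.qty | items.tag | items.yr | items.qty | items.price
8 | 6 | C | 7 | 6 | 90
40 | 20 | F | 8 | 20 | 4
After SELECT (2 rows):
items.price
90
4
After ORDER BY (2 rows):
items.price
4
90

== RESULT ==
items.price
4
90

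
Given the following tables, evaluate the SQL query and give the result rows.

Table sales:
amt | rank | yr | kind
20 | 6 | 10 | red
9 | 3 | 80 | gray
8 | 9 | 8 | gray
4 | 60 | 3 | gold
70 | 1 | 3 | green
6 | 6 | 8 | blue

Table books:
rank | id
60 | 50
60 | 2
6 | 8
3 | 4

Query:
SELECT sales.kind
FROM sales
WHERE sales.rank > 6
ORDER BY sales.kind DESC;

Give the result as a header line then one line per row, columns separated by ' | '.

== RESULT ==
sales.kind
gray
gold

Derivation:
After WHERE (2 rows):
sales.amt | sales.rank | sales.yr | sales.kind
8 | 9 | 8 | gray
4 | 60 | 3 | gold
After SELECT (2 rows):
sales.kind
gray
gold
After ORDER BY (2 rows):
sales.kind
gray
gold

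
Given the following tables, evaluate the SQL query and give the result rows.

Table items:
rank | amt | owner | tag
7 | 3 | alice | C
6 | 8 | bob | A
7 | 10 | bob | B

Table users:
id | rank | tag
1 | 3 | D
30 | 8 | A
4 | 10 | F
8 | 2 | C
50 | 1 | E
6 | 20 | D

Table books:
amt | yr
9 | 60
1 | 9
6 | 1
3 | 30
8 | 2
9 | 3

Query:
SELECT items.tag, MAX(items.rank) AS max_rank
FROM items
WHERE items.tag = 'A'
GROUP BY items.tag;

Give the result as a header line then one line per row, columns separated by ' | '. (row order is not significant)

After WHERE (1 rows):
items.rank | items.amt | items.owner | items.tag
6 | 8 | bob | A
After GROUP BY (1 rows):
items.tag | max_rank
A | 6

== RESULT ==
items.tag | max_rank
A | 6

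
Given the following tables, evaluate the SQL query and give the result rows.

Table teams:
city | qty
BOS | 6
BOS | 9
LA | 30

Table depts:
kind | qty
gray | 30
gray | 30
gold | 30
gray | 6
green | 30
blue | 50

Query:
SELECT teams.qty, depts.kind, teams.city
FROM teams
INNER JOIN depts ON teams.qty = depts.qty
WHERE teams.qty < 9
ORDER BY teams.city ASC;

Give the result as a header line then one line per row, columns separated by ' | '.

== RESULT ==
teams.qty | depts.kind | teams.city
6 | gray | BOS

Derivation:
After JOIN depts (5 rows):
teams.city | teams.qty | depts.kind | depts.qty
BOS | 6 | gray | 6
LA | 30 | gray | 30
LA | 30 | gray | 30
LA | 30 | gold | 30
LA | 30 | green | 30
After WHERE (1 rows):
teams.city | teams.qty | depts.kind | depts.qty
BOS | 6 | gray | 6
After SELECT (1 rows):
teams.qty | depts.kind | teams.city
6 | gray | BOS
After ORDER BY (1 rows):
teams.qty | depts.kind | teams.city
6 | gray | BOS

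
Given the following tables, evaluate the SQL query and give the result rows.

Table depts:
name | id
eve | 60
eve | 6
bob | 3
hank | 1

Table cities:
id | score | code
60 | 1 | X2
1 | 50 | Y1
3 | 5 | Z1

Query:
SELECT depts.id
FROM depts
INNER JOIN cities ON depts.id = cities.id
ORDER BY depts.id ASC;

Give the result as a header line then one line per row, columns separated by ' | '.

== RESULT ==
depts.id
1
3
60

Derivation:
After JOIN cities (3 rows):
depts.name | depts.id | cities.id | cities.score | cities.code
eve | 60 | 60 | 1 | X2
bob | 3 | 3 | 5 | Z1
hank | 1 | 1 | 50 | Y1
After SELECT (3 rows):
depts.id
60
3
1
After ORDER BY (3 rows):
depts.id
1
3
60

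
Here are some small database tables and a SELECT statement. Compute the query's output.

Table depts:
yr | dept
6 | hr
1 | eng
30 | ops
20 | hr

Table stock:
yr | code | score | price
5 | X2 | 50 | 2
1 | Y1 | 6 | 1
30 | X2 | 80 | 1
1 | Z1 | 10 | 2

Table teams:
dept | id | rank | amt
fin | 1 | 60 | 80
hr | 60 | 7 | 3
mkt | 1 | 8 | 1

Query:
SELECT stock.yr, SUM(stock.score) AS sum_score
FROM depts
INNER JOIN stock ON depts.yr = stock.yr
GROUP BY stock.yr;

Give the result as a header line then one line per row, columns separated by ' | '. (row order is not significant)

== RESULT ==
stock.yr | sum_score
1 | 16
30 | 80

Derivation:
After JOIN stock (3 rows):
depts.yr | depts.dept | stock.yr | stock.code | stock.score | stock.price
1 | eng | 1 | Y1 | 6 | 1
1 | eng | 1 | Z1 | 10 | 2
30 | ops | 30 | X2 | 80 | 1
After GROUP BY (2 rows):
stock.yr | sum_score
1 | 16
30 | 80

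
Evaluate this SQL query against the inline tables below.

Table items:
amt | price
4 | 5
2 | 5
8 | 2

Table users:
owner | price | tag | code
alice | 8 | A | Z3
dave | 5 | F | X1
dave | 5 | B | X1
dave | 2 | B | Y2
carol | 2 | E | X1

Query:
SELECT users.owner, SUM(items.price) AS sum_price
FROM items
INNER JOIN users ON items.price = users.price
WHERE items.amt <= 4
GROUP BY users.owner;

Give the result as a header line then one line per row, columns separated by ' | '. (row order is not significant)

== RESULT ==
users.owner | sum_price
dave | 20

Derivation:
After JOIN users (6 rows):
items.amt | items.price | users.owner | users.price | users.tag | users.code
4 | 5 | dave | 5 | F | X1
4 | 5 | dave | 5 | B | X1
2 | 5 | dave | 5 | F | X1
2 | 5 | dave | 5 | B | X1
8 | 2 | dave | 2 | B | Y2
8 | 2 | carol | 2 | E | X1
After WHERE (4 rows):
items.amt | items.price | users.owner | users.price | users.tag | users.code
4 | 5 | dave | 5 | F | X1
4 | 5 | dave | 5 | B | X1
2 | 5 | dave | 5 | F | X1
2 | 5 | dave | 5 | B | X1
After GROUP BY (1 rows):
users.owner | sum_price
dave | 20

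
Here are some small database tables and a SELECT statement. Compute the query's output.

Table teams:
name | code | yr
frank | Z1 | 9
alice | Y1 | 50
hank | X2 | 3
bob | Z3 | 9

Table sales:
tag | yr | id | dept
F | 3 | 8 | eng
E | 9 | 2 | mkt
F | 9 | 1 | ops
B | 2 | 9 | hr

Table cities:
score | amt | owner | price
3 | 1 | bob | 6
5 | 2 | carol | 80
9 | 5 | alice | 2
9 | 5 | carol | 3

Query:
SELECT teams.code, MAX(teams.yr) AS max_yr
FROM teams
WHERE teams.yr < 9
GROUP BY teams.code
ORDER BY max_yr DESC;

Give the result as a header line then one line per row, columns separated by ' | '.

== RESULT ==
teams.code | max_yr
X2 | 3

Derivation:
After WHERE (1 rows):
teams.name | teams.code | teams.yr
hank | X2 | 3
After GROUP BY (1 rows):
teams.code | max_yr
X2 | 3
After ORDER BY (1 rows):
teams.code | max_yr
X2 | 3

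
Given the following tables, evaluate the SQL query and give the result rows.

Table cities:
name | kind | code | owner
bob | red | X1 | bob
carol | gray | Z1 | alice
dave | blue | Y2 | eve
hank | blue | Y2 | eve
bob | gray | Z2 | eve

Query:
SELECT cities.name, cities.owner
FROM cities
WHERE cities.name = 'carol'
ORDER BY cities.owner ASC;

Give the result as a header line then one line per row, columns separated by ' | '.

After WHERE (1 rows):
cities.name | cities.kind | cities.code | cities.owner
carol | gray | Z1 | alice
After SELECT (1 rows):
cities.name | cities.owner
carol | alice
After ORDER BY (1 rows):
cities.name | cities.owner
carol | alice

== RESULT ==
cities.name | cities.owner
carol | alice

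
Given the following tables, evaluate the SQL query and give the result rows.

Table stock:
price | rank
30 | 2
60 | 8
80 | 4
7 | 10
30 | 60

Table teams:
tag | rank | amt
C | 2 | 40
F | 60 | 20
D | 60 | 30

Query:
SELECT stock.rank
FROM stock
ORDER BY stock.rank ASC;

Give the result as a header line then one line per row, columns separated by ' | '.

== RESULT ==
stock.rank
2
4
8
10
60

Derivation:
After SELECT (5 rows):
stock.rank
2
8
4
10
60
After ORDER BY (5 rows):
stock.rank
2
4
8
10
60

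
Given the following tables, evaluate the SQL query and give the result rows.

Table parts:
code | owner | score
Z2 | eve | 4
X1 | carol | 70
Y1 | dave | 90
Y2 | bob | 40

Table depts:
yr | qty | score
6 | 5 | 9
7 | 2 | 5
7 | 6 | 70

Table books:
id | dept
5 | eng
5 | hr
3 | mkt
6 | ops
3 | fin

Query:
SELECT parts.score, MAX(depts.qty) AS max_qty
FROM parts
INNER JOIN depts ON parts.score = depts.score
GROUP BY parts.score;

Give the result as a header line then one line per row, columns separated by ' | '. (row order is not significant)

== RESULT ==
parts.score | max_qty
70 | 6

Derivation:
After JOIN depts (1 rows):
parts.code | parts.owner | parts.score | depts.yr | depts.qty | depts.score
X1 | carol | 70 | 7 | 6 | 70
After GROUP BY (1 rows):
parts.score | max_qty
70 | 6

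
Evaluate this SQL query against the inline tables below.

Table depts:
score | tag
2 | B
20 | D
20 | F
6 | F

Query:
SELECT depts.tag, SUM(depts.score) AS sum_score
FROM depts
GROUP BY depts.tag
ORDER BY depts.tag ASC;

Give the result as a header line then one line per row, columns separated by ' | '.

== RESULT ==
depts.tag | sum_score
B | 2
D | 20
F | 26

Derivation:
After GROUP BY (3 rows):
depts.tag | sum_score
B | 2
D | 20
F | 26
After ORDER BY (3 rows):
depts.tag | sum_score
B | 2
D | 20
F | 26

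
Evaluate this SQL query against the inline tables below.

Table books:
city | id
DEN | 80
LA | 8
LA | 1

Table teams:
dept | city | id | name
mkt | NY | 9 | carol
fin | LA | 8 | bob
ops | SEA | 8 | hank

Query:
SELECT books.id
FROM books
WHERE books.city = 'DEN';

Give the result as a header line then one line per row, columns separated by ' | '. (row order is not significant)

After WHERE (1 rows):
books.city | books.id
DEN | 80
After SELECT (1 rows):
books.id
80

== RESULT ==
books.id
80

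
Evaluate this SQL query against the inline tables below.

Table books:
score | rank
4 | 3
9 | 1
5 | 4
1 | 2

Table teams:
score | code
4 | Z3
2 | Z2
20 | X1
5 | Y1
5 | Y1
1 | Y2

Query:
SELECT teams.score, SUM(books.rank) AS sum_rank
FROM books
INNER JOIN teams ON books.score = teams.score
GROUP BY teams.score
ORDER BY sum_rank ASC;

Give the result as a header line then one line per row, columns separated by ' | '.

== RESULT ==
teams.score | sum_rank
1 | 2
4 | 3
5 | 8

Derivation:
After JOIN teams (4 rows):
books.score | books.rank | teams.score | teams.code
4 | 3 | 4 | Z3
5 | 4 | 5 | Y1
5 | 4 | 5 | Y1
1 | 2 | 1 | Y2
After GROUP BY (3 rows):
teams.score | sum_rank
4 | 3
5 | 8
1 | 2
After ORDER BY (3 rows):
teams.score | sum_rank
1 | 2
4 | 3
5 | 8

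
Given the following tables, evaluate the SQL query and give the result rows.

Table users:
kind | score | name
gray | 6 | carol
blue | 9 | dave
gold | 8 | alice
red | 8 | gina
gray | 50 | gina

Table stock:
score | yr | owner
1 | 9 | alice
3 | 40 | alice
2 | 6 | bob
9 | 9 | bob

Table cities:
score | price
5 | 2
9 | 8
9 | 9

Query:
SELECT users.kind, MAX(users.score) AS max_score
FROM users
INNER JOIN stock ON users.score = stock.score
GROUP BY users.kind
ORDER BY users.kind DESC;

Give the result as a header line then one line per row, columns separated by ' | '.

== RESULT ==
users.kind | max_score
blue | 9

Derivation:
After JOIN stock (1 rows):
users.kind | users.score | users.name | stock.score | stock.yr | stock.owner
blue | 9 | dave | 9 | 9 | bob
After GROUP BY (1 rows):
users.kind | max_score
blue | 9
After ORDER BY (1 rows):
users.kind | max_score
blue | 9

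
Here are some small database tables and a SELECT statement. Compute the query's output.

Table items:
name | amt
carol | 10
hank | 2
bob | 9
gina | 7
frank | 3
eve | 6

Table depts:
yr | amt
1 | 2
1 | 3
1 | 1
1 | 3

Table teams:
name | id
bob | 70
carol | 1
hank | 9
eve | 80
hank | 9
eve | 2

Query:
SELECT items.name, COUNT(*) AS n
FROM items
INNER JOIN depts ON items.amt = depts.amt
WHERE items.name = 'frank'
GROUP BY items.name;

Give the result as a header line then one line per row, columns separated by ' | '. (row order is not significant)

After JOIN depts (3 rows):
items.name | items.amt | depts.yr | depts.amt
hank | 2 | 1 | 2
frank | 3 | 1 | 3
frank | 3 | 1 | 3
After WHERE (2 rows):
items.name | items.amt | depts.yr | depts.amt
frank | 3 | 1 | 3
frank | 3 | 1 | 3
After GROUP BY (1 rows):
items.name | n
frank | 2

== RESULT ==
items.name | n
frank | 2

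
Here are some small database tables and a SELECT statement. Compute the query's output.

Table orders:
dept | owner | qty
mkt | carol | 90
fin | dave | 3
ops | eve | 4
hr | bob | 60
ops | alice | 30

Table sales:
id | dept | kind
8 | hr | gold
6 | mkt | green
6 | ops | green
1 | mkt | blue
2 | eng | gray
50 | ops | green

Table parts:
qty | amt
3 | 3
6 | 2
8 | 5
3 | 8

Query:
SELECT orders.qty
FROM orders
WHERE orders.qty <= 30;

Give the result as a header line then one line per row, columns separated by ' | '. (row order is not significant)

After WHERE (3 rows):
orders.dept | orders.owner | orders.qty
fin | dave | 3
ops | eve | 4
ops | alice | 30
After SELECT (3 rows):
orders.qty
3
4
30

== RESULT ==
orders.qty
3
4
30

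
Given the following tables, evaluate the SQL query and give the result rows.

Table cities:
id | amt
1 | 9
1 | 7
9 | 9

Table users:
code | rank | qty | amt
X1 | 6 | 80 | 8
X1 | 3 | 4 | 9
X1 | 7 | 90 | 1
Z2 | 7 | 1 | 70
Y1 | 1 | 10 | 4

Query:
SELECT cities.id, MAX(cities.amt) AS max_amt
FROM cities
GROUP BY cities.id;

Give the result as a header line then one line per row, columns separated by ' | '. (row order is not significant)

== RESULT ==
cities.id | max_amt
1 | 9
9 | 9

Derivation:
After GROUP BY (2 rows):
cities.id | max_amt
1 | 9
9 | 9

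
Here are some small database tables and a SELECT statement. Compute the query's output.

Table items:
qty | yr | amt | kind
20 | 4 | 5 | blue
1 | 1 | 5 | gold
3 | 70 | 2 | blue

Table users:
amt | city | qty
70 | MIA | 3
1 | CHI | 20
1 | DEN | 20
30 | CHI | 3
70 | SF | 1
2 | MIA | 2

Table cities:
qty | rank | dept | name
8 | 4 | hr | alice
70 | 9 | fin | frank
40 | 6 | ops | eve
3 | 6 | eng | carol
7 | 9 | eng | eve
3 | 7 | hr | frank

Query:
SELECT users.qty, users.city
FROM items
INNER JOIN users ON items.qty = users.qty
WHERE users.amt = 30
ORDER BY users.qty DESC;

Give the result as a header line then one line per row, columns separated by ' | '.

== RESULT ==
users.qty | users.city
3 | CHI

Derivation:
After JOIN users (5 rows):
items.qty | items.yr | items.amt | items.kind | users.amt | users.city | users.qty
20 | 4 | 5 | blue | 1 | CHI | 20
20 | 4 | 5 | blue | 1 | DEN | 20
1 | 1 | 5 | gold | 70 | SF | 1
3 | 70 | 2 | blue | 70 | MIA | 3
3 | 70 | 2 | blue | 30 | CHI | 3
After WHERE (1 rows):
items.qty | items.yr | items.amt | items.kind | users.amt | users.city | users.qty
3 | 70 | 2 | blue | 30 | CHI | 3
After SELECT (1 rows):
users.qty | users.city
3 | CHI
After ORDER BY (1 rows):
users.qty | users.city
3 | CHI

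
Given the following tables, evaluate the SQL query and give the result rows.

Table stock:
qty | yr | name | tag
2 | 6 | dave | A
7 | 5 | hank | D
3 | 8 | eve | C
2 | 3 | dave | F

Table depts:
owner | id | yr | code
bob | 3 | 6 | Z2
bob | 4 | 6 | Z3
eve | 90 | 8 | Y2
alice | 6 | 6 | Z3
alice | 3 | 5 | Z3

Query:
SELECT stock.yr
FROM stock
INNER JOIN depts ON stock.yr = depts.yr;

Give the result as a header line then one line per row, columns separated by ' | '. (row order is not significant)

After JOIN depts (5 rows):
stock.qty | stock.yr | stock.name | stock.tag | depts.owner | depts.id | depts.yr | depts.code
2 | 6 | dave | A | bob | 3 | 6 | Z2
2 | 6 | dave | A | bob | 4 | 6 | Z3
2 | 6 | dave | A | alice | 6 | 6 | Z3
7 | 5 | hank | D | alice | 3 | 5 | Z3
3 | 8 | eve | C | eve | 90 | 8 | Y2
After SELECT (5 rows):
stock.yr
6
6
6
5
8

== RESULT ==
stock.yr
6
6
6
5
8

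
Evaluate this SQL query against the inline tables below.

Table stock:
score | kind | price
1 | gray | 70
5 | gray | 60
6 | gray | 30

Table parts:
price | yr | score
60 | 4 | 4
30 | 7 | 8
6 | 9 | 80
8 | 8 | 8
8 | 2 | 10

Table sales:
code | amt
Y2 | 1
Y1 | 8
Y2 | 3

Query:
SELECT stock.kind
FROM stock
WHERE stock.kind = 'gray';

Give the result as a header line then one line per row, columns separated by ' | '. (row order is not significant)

After WHERE (3 rows):
stock.score | stock.kind | stock.price
1 | gray | 70
5 | gray | 60
6 | gray | 30
After SELECT (3 rows):
stock.kind
gray
gray
gray

== RESULT ==
stock.kind
gray
gray
gray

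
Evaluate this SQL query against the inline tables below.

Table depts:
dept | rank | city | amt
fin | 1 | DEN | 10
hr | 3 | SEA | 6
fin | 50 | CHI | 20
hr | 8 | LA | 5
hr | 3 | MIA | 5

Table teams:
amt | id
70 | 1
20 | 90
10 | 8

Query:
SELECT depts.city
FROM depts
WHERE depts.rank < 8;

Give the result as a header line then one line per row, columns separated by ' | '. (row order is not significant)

== RESULT ==
depts.city
DEN
SEA
MIA

Derivation:
After WHERE (3 rows):
depts.dept | depts.rank | depts.city | depts.amt
fin | 1 | DEN | 10
hr | 3 | SEA | 6
hr | 3 | MIA | 5
After SELECT (3 rows):
depts.city
DEN
SEA
MIA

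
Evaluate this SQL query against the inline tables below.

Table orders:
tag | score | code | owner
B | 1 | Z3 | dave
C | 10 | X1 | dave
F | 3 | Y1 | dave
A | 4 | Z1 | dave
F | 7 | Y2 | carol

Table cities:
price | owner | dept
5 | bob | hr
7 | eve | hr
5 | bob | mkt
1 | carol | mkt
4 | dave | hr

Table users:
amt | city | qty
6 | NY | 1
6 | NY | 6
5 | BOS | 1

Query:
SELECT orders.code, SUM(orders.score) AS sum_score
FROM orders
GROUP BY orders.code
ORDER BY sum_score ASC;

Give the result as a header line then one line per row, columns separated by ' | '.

== RESULT ==
orders.code | sum_score
Z3 | 1
Y1 | 3
Z1 | 4
Y2 | 7
X1 | 10

Derivation:
After GROUP BY (5 rows):
orders.code | sum_score
Z3 | 1
X1 | 10
Y1 | 3
Z1 | 4
Y2 | 7
After ORDER BY (5 rows):
orders.code | sum_score
Z3 | 1
Y1 | 3
Z1 | 4
Y2 | 7
X1 | 10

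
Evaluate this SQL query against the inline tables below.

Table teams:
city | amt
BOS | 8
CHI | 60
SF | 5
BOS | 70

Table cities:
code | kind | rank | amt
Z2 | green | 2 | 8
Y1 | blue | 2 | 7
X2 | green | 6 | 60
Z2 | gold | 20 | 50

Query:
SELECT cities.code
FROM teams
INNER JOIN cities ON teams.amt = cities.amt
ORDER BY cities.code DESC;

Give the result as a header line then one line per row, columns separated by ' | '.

== RESULT ==
cities.code
Z2
X2

Derivation:
After JOIN cities (2 rows):
teams.city | teams.amt | cities.code | cities.kind | cities.rank | cities.amt
BOS | 8 | Z2 | green | 2 | 8
CHI | 60 | X2 | green | 6 | 60
After SELECT (2 rows):
cities.code
Z2
X2
After ORDER BY (2 rows):
cities.code
Z2
X2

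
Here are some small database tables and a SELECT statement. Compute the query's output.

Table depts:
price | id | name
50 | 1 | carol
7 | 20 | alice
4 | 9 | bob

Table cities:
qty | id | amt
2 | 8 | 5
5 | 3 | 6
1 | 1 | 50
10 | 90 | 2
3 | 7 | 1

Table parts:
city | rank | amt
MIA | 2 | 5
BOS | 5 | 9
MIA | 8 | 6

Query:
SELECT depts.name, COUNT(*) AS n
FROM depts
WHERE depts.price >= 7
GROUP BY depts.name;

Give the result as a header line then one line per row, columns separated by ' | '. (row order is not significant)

== RESULT ==
depts.name | n
carol | 1
alice | 1

Derivation:
After WHERE (2 rows):
depts.price | depts.id | depts.name
50 | 1 | carol
7 | 20 | alice
After GROUP BY (2 rows):
depts.name | n
carol | 1
alice | 1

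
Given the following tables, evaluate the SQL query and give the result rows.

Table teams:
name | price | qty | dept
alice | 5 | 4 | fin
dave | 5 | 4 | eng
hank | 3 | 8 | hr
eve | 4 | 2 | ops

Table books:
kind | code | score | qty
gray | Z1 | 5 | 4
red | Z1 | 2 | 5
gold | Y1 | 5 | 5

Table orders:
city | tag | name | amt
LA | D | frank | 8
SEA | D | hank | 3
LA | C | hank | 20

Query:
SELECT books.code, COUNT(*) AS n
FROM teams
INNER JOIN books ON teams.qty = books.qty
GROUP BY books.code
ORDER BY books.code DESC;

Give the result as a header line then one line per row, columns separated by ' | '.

After JOIN books (2 rows):
teams.name | teams.price | teams.qty | teams.dept | books.kind | books.code | books.score | books.qty
alice | 5 | 4 | fin | gray | Z1 | 5 | 4
dave | 5 | 4 | eng | gray | Z1 | 5 | 4
After GROUP BY (1 rows):
books.code | n
Z1 | 2
After ORDER BY (1 rows):
books.code | n
Z1 | 2

== RESULT ==
books.code | n
Z1 | 2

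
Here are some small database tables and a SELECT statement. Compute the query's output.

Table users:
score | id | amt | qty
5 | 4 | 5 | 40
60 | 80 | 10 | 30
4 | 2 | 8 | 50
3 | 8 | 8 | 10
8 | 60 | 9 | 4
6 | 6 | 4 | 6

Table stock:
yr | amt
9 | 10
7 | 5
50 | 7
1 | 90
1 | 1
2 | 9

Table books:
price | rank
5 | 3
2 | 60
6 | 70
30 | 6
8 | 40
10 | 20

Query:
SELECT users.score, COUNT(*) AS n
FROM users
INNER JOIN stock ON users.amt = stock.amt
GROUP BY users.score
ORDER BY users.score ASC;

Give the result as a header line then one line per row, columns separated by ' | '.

After JOIN stock (3 rows):
users.score | users.id | users.amt | users.qty | stock.yr | stock.amt
5 | 4 | 5 | 40 | 7 | 5
60 | 80 | 10 | 30 | 9 | 10
8 | 60 | 9 | 4 | 2 | 9
After GROUP BY (3 rows):
users.score | n
5 | 1
60 | 1
8 | 1
After ORDER BY (3 rows):
users.score | n
5 | 1
8 | 1
60 | 1

== RESULT ==
users.score | n
5 | 1
8 | 1
60 | 1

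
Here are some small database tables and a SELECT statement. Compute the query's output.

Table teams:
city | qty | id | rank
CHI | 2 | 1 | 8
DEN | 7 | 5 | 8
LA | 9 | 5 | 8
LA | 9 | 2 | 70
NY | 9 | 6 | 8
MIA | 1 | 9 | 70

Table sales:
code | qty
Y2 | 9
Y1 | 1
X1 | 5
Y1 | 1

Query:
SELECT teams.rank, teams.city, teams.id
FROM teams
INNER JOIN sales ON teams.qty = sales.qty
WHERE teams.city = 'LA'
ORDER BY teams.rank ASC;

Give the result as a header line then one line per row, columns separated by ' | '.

== RESULT ==
teams.rank | teams.city | teams.id
8 | LA | 5
70 | LA | 2

Derivation:
After JOIN sales (5 rows):
teams.city | teams.qty | teams.id | teams.rank | sales.code | sales.qty
LA | 9 | 5 | 8 | Y2 | 9
LA | 9 | 2 | 70 | Y2 | 9
NY | 9 | 6 | 8 | Y2 | 9
MIA | 1 | 9 | 70 | Y1 | 1
MIA | 1 | 9 | 70 | Y1 | 1
After WHERE (2 rows):
teams.city | teams.qty | teams.id | teams.rank | sales.code | sales.qty
LA | 9 | 5 | 8 | Y2 | 9
LA | 9 | 2 | 70 | Y2 | 9
After SELECT (2 rows):
teams.rank | teams.city | teams.id
8 | LA | 5
70 | LA | 2
After ORDER BY (2 rows):
teams.rank | teams.city | teams.id
8 | LA | 5
70 | LA | 2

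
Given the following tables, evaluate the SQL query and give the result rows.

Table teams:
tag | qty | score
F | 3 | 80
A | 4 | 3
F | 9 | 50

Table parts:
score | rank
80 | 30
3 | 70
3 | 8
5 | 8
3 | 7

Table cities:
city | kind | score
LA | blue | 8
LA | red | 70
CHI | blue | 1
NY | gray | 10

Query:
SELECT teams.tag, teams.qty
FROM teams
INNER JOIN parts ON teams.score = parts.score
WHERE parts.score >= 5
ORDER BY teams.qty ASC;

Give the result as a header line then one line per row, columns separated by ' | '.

== RESULT ==
teams.tag | teams.qty
F | 3

Derivation:
After JOIN parts (4 rows):
teams.tag | teams.qty | teams.score | parts.score | parts.rank
F | 3 | 80 | 80 | 30
A | 4 | 3 | 3 | 70
A | 4 | 3 | 3 | 8
A | 4 | 3 | 3 | 7
After WHERE (1 rows):
teams.tag | teams.qty | teams.score | parts.score | parts.rank
F | 3 | 80 | 80 | 30
After SELECT (1 rows):
teams.tag | teams.qty
F | 3
After ORDER BY (1 rows):
teams.tag | teams.qty
F | 3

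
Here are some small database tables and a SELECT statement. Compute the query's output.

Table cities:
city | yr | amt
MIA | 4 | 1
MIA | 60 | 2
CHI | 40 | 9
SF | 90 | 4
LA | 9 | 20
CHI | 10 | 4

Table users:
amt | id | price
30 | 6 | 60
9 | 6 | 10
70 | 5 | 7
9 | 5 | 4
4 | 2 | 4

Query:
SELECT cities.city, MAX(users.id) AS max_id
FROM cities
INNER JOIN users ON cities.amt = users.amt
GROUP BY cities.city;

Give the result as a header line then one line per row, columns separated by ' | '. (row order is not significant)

== RESULT ==
cities.city | max_id
CHI | 6
SF | 2

Derivation:
After JOIN users (4 rows):
cities.city | cities.yr | cities.amt | users.amt | users.id | users.price
CHI | 40 | 9 | 9 | 6 | 10
CHI | 40 | 9 | 9 | 5 | 4
SF | 90 | 4 | 4 | 2 | 4
CHI | 10 | 4 | 4 | 2 | 4
After GROUP BY (2 rows):
cities.city | max_id
CHI | 6
SF | 2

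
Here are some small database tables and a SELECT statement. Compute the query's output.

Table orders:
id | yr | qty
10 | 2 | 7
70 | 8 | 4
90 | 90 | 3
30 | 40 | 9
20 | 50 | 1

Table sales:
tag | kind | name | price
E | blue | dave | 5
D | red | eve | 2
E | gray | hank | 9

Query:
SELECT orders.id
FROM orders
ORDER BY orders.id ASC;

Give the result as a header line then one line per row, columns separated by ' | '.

After SELECT (5 rows):
orders.id
10
70
90
30
20
After ORDER BY (5 rows):
orders.id
10
20
30
70
90

== RESULT ==
orders.id
10
20
30
70
90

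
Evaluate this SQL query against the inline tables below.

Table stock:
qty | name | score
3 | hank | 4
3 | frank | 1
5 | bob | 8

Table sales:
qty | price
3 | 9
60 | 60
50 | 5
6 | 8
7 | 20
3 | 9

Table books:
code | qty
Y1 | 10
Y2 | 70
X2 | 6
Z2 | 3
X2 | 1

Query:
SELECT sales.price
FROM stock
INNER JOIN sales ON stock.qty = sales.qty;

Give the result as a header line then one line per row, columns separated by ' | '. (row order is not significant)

After JOIN sales (4 rows):
stock.qty | stock.name | stock.score | sales.qty | sales.price
3 | hank | 4 | 3 | 9
3 | hank | 4 | 3 | 9
3 | frank | 1 | 3 | 9
3 | frank | 1 | 3 | 9
After SELECT (4 rows):
sales.price
9
9
9
9

== RESULT ==
sales.price
9
9
9
9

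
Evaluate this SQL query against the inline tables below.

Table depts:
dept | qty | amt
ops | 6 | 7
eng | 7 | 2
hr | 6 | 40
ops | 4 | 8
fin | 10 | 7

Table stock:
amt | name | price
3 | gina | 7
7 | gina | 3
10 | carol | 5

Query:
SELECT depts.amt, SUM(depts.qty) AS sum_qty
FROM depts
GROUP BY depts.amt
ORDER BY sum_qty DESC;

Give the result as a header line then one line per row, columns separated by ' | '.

== RESULT ==
depts.amt | sum_qty
7 | 16
2 | 7
40 | 6
8 | 4

Derivation:
After GROUP BY (4 rows):
depts.amt | sum_qty
7 | 16
2 | 7
40 | 6
8 | 4
After ORDER BY (4 rows):
depts.amt | sum_qty
7 | 16
2 | 7
40 | 6
8 | 4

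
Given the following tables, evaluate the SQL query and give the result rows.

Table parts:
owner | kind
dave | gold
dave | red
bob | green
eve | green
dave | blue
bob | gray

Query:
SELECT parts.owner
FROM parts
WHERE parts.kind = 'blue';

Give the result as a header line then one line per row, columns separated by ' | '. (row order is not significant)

== RESULT ==
parts.owner
dave

Derivation:
After WHERE (1 rows):
parts.owner | parts.kind
dave | blue
After SELECT (1 rows):
parts.owner
dave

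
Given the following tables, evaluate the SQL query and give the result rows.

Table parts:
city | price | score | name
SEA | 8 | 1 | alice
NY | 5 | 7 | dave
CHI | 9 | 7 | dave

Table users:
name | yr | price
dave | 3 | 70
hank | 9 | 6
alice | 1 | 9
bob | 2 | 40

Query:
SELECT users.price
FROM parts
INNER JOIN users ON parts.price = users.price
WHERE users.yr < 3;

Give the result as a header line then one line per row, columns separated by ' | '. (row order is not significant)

== RESULT ==
users.price
9

Derivation:
After JOIN users (1 rows):
parts.city | parts.price | parts.score | parts.name | users.name | users.yr | users.price
CHI | 9 | 7 | dave | alice | 1 | 9
After WHERE (1 rows):
parts.city | parts.price | parts.score | parts.name | users.name | users.yr | users.price
CHI | 9 | 7 | dave | alice | 1 | 9
After SELECT (1 rows):
users.price
9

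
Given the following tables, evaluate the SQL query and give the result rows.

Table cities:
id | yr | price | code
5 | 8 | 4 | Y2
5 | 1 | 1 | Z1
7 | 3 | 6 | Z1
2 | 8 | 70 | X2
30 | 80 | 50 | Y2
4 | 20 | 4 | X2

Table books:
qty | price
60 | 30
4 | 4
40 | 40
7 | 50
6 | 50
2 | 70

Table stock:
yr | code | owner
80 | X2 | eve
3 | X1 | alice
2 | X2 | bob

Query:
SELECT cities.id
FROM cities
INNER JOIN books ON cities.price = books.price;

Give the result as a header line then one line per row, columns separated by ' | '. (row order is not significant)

After JOIN books (5 rows):
cities.id | cities.yr | cities.price | cities.code | books.qty | books.price
5 | 8 | 4 | Y2 | 4 | 4
2 | 8 | 70 | X2 | 2 | 70
30 | 80 | 50 | Y2 | 7 | 50
30 | 80 | 50 | Y2 | 6 | 50
4 | 20 | 4 | X2 | 4 | 4
After SELECT (5 rows):
cities.id
5
2
30
30
4

== RESULT ==
cities.id
5
2
30
30
4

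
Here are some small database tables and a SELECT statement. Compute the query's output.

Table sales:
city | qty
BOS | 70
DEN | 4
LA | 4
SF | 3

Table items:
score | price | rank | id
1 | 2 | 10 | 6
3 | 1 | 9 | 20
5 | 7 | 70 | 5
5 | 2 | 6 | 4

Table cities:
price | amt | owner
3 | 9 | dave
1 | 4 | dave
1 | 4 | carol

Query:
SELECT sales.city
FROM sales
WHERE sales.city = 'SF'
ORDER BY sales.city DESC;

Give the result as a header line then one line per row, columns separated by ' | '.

== RESULT ==
sales.city
SF

Derivation:
After WHERE (1 rows):
sales.city | sales.qty
SF | 3
After SELECT (1 rows):
sales.city
SF
After ORDER BY (1 rows):
sales.city
SF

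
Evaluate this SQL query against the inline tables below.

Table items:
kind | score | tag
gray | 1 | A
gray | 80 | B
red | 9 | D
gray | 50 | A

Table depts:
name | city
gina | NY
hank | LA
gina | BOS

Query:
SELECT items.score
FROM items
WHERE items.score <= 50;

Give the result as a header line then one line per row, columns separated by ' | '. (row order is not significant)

After WHERE (3 rows):
items.kind | items.score | items.tag
gray | 1 | A
red | 9 | D
gray | 50 | A
After SELECT (3 rows):
items.score
1
9
50

== RESULT ==
items.score
1
9
50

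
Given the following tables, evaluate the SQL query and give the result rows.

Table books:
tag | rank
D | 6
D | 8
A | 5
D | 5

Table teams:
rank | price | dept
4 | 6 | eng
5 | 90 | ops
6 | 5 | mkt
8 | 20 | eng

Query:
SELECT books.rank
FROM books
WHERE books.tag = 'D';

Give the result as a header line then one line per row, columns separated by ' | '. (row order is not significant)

== RESULT ==
books.rank
6
8
5

Derivation:
After WHERE (3 rows):
books.tag | books.rank
D | 6
D | 8
D | 5
After SELECT (3 rows):
books.rank
6
8
5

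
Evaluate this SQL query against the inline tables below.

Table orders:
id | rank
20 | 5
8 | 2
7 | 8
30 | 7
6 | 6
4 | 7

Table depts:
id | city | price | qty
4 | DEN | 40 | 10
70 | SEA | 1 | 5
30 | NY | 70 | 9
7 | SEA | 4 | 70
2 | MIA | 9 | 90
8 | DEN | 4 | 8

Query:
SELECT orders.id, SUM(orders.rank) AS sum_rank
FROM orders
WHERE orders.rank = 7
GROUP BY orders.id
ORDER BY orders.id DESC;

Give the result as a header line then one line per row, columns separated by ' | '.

== RESULT ==
orders.id | sum_rank
30 | 7
4 | 7

Derivation:
After WHERE (2 rows):
orders.id | orders.rank
30 | 7
4 | 7
After GROUP BY (2 rows):
orders.id | sum_rank
30 | 7
4 | 7
After ORDER BY (2 rows):
orders.id | sum_rank
30 | 7
4 | 7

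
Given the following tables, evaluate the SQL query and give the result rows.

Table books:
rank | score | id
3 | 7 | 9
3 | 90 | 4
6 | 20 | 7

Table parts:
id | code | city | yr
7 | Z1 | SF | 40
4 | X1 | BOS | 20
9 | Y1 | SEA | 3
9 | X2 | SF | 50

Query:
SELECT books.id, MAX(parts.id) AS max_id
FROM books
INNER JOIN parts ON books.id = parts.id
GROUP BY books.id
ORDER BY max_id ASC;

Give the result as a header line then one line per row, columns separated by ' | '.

== RESULT ==
books.id | max_id
4 | 4
7 | 7
9 | 9

Derivation:
After JOIN parts (4 rows):
books.rank | books.score | books.id | parts.id | parts.code | parts.city | parts.yr
3 | 7 | 9 | 9 | Y1 | SEA | 3
3 | 7 | 9 | 9 | X2 | SF | 50
3 | 90 | 4 | 4 | X1 | BOS | 20
6 | 20 | 7 | 7 | Z1 | SF | 40
After GROUP BY (3 rows):
books.id | max_id
9 | 9
4 | 4
7 | 7
After ORDER BY (3 rows):
books.id | max_id
4 | 4
7 | 7
9 | 9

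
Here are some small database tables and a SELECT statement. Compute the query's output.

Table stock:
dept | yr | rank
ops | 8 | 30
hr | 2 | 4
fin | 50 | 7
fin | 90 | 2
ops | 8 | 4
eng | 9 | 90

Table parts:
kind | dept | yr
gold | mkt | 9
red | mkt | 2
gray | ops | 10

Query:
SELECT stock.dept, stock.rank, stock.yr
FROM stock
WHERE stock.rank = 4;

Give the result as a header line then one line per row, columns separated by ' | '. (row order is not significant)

After WHERE (2 rows):
stock.dept | stock.yr | stock.rank
hr | 2 | 4
ops | 8 | 4
After SELECT (2 rows):
stock.dept | stock.rank | stock.yr
hr | 4 | 2
ops | 4 | 8

== RESULT ==
stock.dept | stock.rank | stock.yr
hr | 4 | 2
ops | 4 | 8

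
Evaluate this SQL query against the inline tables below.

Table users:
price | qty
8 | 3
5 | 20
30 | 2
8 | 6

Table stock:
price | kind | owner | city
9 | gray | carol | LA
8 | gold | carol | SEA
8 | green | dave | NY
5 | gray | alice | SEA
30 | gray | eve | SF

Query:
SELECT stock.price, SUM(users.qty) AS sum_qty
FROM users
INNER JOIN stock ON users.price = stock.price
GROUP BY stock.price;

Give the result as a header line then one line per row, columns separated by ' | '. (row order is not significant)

== RESULT ==
stock.price | sum_qty
8 | 18
5 | 20
30 | 2

Derivation:
After JOIN stock (6 rows):
users.price | users.qty | stock.price | stock.kind | stock.owner | stock.city
8 | 3 | 8 | gold | carol | SEA
8 | 3 | 8 | green | dave | NY
5 | 20 | 5 | gray | alice | SEA
30 | 2 | 30 | gray | eve | SF
8 | 6 | 8 | gold | carol | SEA
8 | 6 | 8 | green | dave | NY
After GROUP BY (3 rows):
stock.price | sum_qty
8 | 18
5 | 20
30 | 2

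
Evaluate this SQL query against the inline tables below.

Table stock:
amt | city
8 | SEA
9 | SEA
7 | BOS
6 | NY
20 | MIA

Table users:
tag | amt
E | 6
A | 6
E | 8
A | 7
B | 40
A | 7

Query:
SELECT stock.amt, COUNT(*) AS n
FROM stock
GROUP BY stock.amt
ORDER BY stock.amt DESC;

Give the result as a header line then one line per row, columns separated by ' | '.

== RESULT ==
stock.amt | n
20 | 1
9 | 1
8 | 1
7 | 1
6 | 1

Derivation:
After GROUP BY (5 rows):
stock.amt | n
8 | 1
9 | 1
7 | 1
6 | 1
20 | 1
After ORDER BY (5 rows):
stock.amt | n
20 | 1
9 | 1
8 | 1
7 | 1
6 | 1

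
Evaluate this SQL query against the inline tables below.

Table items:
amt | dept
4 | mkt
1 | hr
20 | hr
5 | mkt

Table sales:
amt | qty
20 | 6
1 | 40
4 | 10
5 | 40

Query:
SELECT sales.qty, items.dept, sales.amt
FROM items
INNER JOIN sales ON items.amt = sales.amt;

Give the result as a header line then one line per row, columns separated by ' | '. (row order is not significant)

== RESULT ==
sales.qty | items.dept | sales.amt
10 | mkt | 4
40 | hr | 1
6 | hr | 20
40 | mkt | 5

Derivation:
After JOIN sales (4 rows):
items.amt | items.dept | sales.amt | sales.qty
4 | mkt | 4 | 10
1 | hr | 1 | 40
20 | hr | 20 | 6
5 | mkt | 5 | 40
After SELECT (4 rows):
sales.qty | items.dept | sales.amt
10 | mkt | 4
40 | hr | 1
6 | hr | 20
40 | mkt | 5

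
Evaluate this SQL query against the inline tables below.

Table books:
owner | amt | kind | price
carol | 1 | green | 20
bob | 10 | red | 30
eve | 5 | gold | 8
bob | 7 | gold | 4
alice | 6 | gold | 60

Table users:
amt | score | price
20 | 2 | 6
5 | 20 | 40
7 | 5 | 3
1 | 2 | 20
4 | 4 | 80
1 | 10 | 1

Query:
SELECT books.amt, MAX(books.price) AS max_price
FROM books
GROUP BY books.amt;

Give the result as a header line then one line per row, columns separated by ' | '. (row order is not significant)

After GROUP BY (5 rows):
books.amt | max_price
1 | 20
10 | 30
5 | 8
7 | 4
6 | 60

== RESULT ==
books.amt | max_price
1 | 20
10 | 30
5 | 8
7 | 4
6 | 60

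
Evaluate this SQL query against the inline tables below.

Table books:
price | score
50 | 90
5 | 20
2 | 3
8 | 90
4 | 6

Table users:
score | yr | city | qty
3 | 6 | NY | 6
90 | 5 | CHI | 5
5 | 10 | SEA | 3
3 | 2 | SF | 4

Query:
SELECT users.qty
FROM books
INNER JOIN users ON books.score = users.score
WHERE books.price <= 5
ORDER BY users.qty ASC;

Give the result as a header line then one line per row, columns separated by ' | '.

== RESULT ==
users.qty
4
6

Derivation:
After JOIN users (4 rows):
books.price | books.score | users.score | users.yr | users.city | users.qty
50 | 90 | 90 | 5 | CHI | 5
2 | 3 | 3 | 6 | NY | 6
2 | 3 | 3 | 2 | SF | 4
8 | 90 | 90 | 5 | CHI | 5
After WHERE (2 rows):
books.price | books.score | users.score | users.yr | users.city | users.qty
2 | 3 | 3 | 6 | NY | 6
2 | 3 | 3 | 2 | SF | 4
After SELECT (2 rows):
users.qty
6
4
After ORDER BY (2 rows):
users.qty
4
6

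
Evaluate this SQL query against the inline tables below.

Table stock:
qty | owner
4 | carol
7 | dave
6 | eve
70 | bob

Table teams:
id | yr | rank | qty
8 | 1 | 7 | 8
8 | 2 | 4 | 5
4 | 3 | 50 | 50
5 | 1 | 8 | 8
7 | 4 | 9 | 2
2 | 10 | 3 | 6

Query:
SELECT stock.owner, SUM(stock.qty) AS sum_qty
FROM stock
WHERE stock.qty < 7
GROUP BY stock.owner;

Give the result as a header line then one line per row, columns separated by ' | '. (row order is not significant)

== RESULT ==
stock.owner | sum_qty
carol | 4
eve | 6

Derivation:
After WHERE (2 rows):
stock.qty | stock.owner
4 | carol
6 | eve
After GROUP BY (2 rows):
stock.owner | sum_qty
carol | 4
eve | 6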